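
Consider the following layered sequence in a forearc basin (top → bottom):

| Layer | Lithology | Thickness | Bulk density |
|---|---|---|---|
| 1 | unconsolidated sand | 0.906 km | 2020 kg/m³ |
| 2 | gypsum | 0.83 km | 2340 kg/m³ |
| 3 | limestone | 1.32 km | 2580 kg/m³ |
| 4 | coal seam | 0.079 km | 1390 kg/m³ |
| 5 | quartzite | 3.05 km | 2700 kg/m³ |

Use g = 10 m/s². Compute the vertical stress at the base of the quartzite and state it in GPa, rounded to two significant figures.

unconsolidated sand: 2020 kg/m³ × 10 m/s² × 906 m = 1.830×10^7 Pa = 0.01830 GPa
gypsum: 2340 kg/m³ × 10 m/s² × 830 m = 1.942×10^7 Pa = 0.01942 GPa
limestone: 2580 kg/m³ × 10 m/s² × 1320 m = 3.406×10^7 Pa = 0.03406 GPa
coal seam: 1390 kg/m³ × 10 m/s² × 79 m = 1.098×10^6 Pa = 1.098×10^-3 GPa
quartzite: 2700 kg/m³ × 10 m/s² × 3050 m = 8.235×10^7 Pa = 0.08235 GPa
Total = 0.01830 + 0.01942 + 0.03406 + 1.098×10^-3 + 0.08235 = 0.15523 GPa

0.16 GPa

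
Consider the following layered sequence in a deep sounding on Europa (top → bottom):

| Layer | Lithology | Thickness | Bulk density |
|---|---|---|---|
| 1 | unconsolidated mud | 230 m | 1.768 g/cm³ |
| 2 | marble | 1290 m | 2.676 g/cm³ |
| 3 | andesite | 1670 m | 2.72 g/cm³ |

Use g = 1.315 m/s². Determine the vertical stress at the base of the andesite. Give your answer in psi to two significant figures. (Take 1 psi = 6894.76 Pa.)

1600 psi

unconsolidated mud: 1768 kg/m³ × 1.315 m/s² × 230 m = 5.347×10^5 Pa = 77.56 psi
marble: 2676 kg/m³ × 1.315 m/s² × 1290 m = 4.539×10^6 Pa = 658.4 psi
andesite: 2720 kg/m³ × 1.315 m/s² × 1670 m = 5.973×10^6 Pa = 866.3 psi
Total = 77.56 + 658.4 + 866.3 = 1602.3 psi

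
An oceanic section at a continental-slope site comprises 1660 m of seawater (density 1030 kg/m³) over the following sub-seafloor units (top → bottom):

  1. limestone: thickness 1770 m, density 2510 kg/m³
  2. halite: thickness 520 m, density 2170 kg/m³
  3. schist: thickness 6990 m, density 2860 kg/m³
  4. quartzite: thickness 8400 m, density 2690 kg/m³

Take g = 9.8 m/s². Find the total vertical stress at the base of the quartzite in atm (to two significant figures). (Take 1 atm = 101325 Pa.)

seawater: 1030 kg/m³ × 9.8 m/s² × 1660 m = 1.676×10^7 Pa = 165.4 atm
limestone: 2510 kg/m³ × 9.8 m/s² × 1770 m = 4.354×10^7 Pa = 429.7 atm
halite: 2170 kg/m³ × 9.8 m/s² × 520 m = 1.106×10^7 Pa = 109.1 atm
schist: 2860 kg/m³ × 9.8 m/s² × 6990 m = 1.959×10^8 Pa = 1934 atm
quartzite: 2690 kg/m³ × 9.8 m/s² × 8400 m = 2.214×10^8 Pa = 2185 atm
Total = 165.4 + 429.7 + 109.1 + 1934 + 2185 = 4823.2 atm

4800 atm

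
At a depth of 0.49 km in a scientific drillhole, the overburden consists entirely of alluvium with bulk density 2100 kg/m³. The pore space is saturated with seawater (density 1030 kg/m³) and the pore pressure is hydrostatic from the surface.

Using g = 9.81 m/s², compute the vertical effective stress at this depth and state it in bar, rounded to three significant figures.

Overburden (lithostatic) stress σ_v:
alluvium: 2100 kg/m³ × 9.81 m/s² × 490 m = 1.009×10^7 Pa = 10.09 MPa
Pore pressure P_p = 1030 kg/m³ × 9.81 m/s² × 490 m = 4.951×10^6 Pa = 4.951 MPa
Effective stress σ' = σ_v − P_p = 10.09 − 4.951 = 5.1434 MPa = 51.434 bar

51.4 bar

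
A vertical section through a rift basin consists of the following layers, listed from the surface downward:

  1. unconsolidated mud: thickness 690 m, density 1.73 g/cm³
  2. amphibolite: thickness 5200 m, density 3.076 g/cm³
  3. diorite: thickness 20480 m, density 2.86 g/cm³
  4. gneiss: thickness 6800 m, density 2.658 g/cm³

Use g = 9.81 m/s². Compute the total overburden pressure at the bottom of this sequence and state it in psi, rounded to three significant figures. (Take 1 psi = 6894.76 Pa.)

unconsolidated mud: 1730 kg/m³ × 9.81 m/s² × 690 m = 1.171×10^7 Pa = 1698 psi
amphibolite: 3076 kg/m³ × 9.81 m/s² × 5200 m = 1.569×10^8 Pa = 22758 psi
diorite: 2860 kg/m³ × 9.81 m/s² × 20480 m = 5.746×10^8 Pa = 83339 psi
gneiss: 2658 kg/m³ × 9.81 m/s² × 6800 m = 1.773×10^8 Pa = 25717 psi
Total = 1698 + 22758 + 83339 + 25717 = 1.3351×10^5 psi

134000 psi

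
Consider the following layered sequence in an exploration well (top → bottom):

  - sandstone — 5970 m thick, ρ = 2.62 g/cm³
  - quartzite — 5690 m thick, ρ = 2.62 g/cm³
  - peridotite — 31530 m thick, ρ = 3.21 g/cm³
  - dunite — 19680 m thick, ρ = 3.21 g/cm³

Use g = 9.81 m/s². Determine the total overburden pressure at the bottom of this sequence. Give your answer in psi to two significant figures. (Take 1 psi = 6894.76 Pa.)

sandstone: 2620 kg/m³ × 9.81 m/s² × 5970 m = 1.534×10^8 Pa = 22255 psi
quartzite: 2620 kg/m³ × 9.81 m/s² × 5690 m = 1.462×10^8 Pa = 21211 psi
peridotite: 3210 kg/m³ × 9.81 m/s² × 31530 m = 9.929×10^8 Pa = 1.440×10^5 psi
dunite: 3210 kg/m³ × 9.81 m/s² × 19680 m = 6.197×10^8 Pa = 89884 psi
Total = 22255 + 21211 + 1.440×10^5 + 89884 = 2.7736×10^5 psi

280000 psi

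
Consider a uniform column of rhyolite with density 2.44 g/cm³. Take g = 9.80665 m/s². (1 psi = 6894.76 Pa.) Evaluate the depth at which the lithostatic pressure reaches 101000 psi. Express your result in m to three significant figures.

29100 m

h = P/(ρg) = 101000 psi / (2440 kg/m³ × 9.80665 m/s²) = 6.964×10^8 Pa / 23928 Pa/m = 29102 m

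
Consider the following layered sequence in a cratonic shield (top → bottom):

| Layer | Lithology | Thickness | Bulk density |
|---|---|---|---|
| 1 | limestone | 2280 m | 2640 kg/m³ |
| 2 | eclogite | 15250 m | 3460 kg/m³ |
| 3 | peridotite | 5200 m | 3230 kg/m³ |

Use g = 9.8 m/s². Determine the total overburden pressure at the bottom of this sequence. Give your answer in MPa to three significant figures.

741 MPa

limestone: 2640 kg/m³ × 9.8 m/s² × 2280 m = 5.899×10^7 Pa = 58.99 MPa
eclogite: 3460 kg/m³ × 9.8 m/s² × 15250 m = 5.171×10^8 Pa = 517.1 MPa
peridotite: 3230 kg/m³ × 9.8 m/s² × 5200 m = 1.646×10^8 Pa = 164.6 MPa
Total = 58.99 + 517.1 + 164.6 = 740.69 MPa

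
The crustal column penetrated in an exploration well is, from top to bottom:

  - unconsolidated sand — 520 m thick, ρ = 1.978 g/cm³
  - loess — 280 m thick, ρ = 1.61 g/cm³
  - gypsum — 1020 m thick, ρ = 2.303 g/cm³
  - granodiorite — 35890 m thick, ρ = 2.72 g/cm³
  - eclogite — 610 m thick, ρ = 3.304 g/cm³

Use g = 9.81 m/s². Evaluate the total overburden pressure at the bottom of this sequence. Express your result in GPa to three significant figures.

1.01 GPa

unconsolidated sand: 1978 kg/m³ × 9.81 m/s² × 520 m = 1.009×10^7 Pa = 0.01009 GPa
loess: 1610 kg/m³ × 9.81 m/s² × 280 m = 4.422×10^6 Pa = 4.422×10^-3 GPa
gypsum: 2303 kg/m³ × 9.81 m/s² × 1020 m = 2.304×10^7 Pa = 0.02304 GPa
granodiorite: 2720 kg/m³ × 9.81 m/s² × 35890 m = 9.577×10^8 Pa = 0.9577 GPa
eclogite: 3304 kg/m³ × 9.81 m/s² × 610 m = 1.977×10^7 Pa = 0.01977 GPa
Total = 0.01009 + 4.422×10^-3 + 0.02304 + 0.9577 + 0.01977 = 1.0150 GPa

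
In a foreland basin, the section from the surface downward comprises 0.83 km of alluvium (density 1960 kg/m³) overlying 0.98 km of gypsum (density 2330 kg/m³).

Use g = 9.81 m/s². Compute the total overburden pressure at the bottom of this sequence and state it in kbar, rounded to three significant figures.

alluvium: 1960 kg/m³ × 9.81 m/s² × 830 m = 1.596×10^7 Pa = 0.1596 kbar
gypsum: 2330 kg/m³ × 9.81 m/s² × 980 m = 2.240×10^7 Pa = 0.2240 kbar
Total = 0.1596 + 0.2240 = 0.38359 kbar

0.384 kbar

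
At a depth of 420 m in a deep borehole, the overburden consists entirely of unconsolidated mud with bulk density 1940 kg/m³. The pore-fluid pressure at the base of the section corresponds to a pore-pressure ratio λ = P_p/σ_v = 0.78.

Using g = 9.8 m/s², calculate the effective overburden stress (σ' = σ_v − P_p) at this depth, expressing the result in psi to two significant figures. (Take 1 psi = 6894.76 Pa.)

250 psi

Overburden (lithostatic) stress σ_v:
unconsolidated mud: 1940 kg/m³ × 9.8 m/s² × 420 m = 7.985×10^6 Pa = 7.985 MPa
Pore pressure P_p = λ·σ_v = 0.78 × 7.985 MPa = 6.228 MPa
Effective stress σ' = σ_v − P_p = 7.985 − 6.228 = 1.7567 MPa = 254.79 psi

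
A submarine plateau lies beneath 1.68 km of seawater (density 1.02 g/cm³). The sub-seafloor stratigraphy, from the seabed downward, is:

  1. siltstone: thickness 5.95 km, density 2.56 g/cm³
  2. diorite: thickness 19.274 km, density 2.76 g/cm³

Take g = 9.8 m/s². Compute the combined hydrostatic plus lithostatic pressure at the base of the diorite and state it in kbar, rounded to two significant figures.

6.9 kbar

seawater: 1020 kg/m³ × 9.8 m/s² × 1680 m = 1.679×10^7 Pa = 0.1679 kbar
siltstone: 2560 kg/m³ × 9.8 m/s² × 5950 m = 1.493×10^8 Pa = 1.493 kbar
diorite: 2760 kg/m³ × 9.8 m/s² × 19274 m = 5.213×10^8 Pa = 5.213 kbar
Total = 0.1679 + 1.493 + 5.213 = 6.8739 kbar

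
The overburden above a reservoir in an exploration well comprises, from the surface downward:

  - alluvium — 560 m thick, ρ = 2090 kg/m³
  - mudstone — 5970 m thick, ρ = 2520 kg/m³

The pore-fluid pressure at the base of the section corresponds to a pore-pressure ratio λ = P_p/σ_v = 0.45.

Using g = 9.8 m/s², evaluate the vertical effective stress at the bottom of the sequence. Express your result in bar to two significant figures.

870 bar

Overburden (lithostatic) stress σ_v:
alluvium: 2090 kg/m³ × 9.8 m/s² × 560 m = 1.147×10^7 Pa = 11.47 MPa
mudstone: 2520 kg/m³ × 9.8 m/s² × 5970 m = 1.474×10^8 Pa = 147.4 MPa
Total = 11.47 + 147.4 = 158.91 MPa
Pore pressure P_p = λ·σ_v = 0.45 × 158.9 MPa = 71.51 MPa
Effective stress σ' = σ_v − P_p = 158.9 − 71.51 = 87.398 MPa = 873.98 bar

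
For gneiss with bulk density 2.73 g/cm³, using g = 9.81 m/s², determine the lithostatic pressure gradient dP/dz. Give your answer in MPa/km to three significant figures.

26.8 MPa/km

dP/dz = ρg = 2730 kg/m³ × 9.81 m/s² = 26781 Pa/m
= 26781 Pa/m × (1 MPa/km / 1000.0 Pa/m) = 26.781 MPa/km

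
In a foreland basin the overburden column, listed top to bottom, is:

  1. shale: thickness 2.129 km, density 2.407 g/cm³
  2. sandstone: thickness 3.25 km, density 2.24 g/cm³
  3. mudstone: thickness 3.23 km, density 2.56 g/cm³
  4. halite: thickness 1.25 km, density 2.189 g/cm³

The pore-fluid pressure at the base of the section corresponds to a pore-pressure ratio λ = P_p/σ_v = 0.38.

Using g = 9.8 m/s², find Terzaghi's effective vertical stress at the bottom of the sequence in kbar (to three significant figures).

Overburden (lithostatic) stress σ_v:
shale: 2407 kg/m³ × 9.8 m/s² × 2129 m = 5.022×10^7 Pa = 50.22 MPa
sandstone: 2240 kg/m³ × 9.8 m/s² × 3250 m = 7.134×10^7 Pa = 71.34 MPa
mudstone: 2560 kg/m³ × 9.8 m/s² × 3230 m = 8.103×10^7 Pa = 81.03 MPa
halite: 2189 kg/m³ × 9.8 m/s² × 1250 m = 2.682×10^7 Pa = 26.82 MPa
Total = 50.22 + 71.34 + 81.03 + 26.82 = 229.41 MPa
Pore pressure P_p = λ·σ_v = 0.38 × 229.4 MPa = 87.18 MPa
Effective stress σ' = σ_v − P_p = 229.4 − 87.18 = 142.24 MPa = 1.4224 kbar

1.42 kbar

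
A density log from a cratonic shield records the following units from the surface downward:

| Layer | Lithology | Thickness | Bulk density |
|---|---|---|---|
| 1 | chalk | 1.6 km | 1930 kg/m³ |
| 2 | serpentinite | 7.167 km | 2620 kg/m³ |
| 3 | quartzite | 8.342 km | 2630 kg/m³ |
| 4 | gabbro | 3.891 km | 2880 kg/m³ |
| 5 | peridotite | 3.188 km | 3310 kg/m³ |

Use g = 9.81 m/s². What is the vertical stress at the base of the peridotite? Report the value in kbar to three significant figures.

6.43 kbar

chalk: 1930 kg/m³ × 9.81 m/s² × 1600 m = 3.029×10^7 Pa = 0.3029 kbar
serpentinite: 2620 kg/m³ × 9.81 m/s² × 7167 m = 1.842×10^8 Pa = 1.842 kbar
quartzite: 2630 kg/m³ × 9.81 m/s² × 8342 m = 2.152×10^8 Pa = 2.152 kbar
gabbro: 2880 kg/m³ × 9.81 m/s² × 3891 m = 1.099×10^8 Pa = 1.099 kbar
peridotite: 3310 kg/m³ × 9.81 m/s² × 3188 m = 1.035×10^8 Pa = 1.035 kbar
Total = 0.3029 + 1.842 + 2.152 + 1.099 + 1.035 = 6.4318 kbar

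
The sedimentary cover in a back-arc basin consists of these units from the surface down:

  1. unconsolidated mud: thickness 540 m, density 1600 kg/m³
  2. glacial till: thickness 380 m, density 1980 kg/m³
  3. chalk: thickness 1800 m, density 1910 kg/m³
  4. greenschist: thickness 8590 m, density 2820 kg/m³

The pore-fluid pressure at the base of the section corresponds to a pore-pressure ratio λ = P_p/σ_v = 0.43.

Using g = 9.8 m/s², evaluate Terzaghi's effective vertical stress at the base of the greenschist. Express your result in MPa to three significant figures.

164 MPa

Overburden (lithostatic) stress σ_v:
unconsolidated mud: 1600 kg/m³ × 9.8 m/s² × 540 m = 8.467×10^6 Pa = 8.467 MPa
glacial till: 1980 kg/m³ × 9.8 m/s² × 380 m = 7.374×10^6 Pa = 7.374 MPa
chalk: 1910 kg/m³ × 9.8 m/s² × 1800 m = 3.369×10^7 Pa = 33.69 MPa
greenschist: 2820 kg/m³ × 9.8 m/s² × 8590 m = 2.374×10^8 Pa = 237.4 MPa
Total = 8.467 + 7.374 + 33.69 + 237.4 = 286.93 MPa
Pore pressure P_p = λ·σ_v = 0.43 × 286.9 MPa = 123.4 MPa
Effective stress σ' = σ_v − P_p = 286.9 − 123.4 = 163.55 MPa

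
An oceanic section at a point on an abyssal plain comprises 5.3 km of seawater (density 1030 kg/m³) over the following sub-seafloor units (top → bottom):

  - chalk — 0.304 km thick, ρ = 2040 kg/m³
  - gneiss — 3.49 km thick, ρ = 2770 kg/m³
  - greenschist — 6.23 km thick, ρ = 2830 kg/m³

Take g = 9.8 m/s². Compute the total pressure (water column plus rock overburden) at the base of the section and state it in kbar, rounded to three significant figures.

seawater: 1030 kg/m³ × 9.8 m/s² × 5300 m = 5.350×10^7 Pa = 0.5350 kbar
chalk: 2040 kg/m³ × 9.8 m/s² × 304 m = 6.078×10^6 Pa = 0.06078 kbar
gneiss: 2770 kg/m³ × 9.8 m/s² × 3490 m = 9.474×10^7 Pa = 0.9474 kbar
greenschist: 2830 kg/m³ × 9.8 m/s² × 6230 m = 1.728×10^8 Pa = 1.728 kbar
Total = 0.5350 + 0.06078 + 0.9474 + 1.728 = 3.2710 kbar

3.27 kbar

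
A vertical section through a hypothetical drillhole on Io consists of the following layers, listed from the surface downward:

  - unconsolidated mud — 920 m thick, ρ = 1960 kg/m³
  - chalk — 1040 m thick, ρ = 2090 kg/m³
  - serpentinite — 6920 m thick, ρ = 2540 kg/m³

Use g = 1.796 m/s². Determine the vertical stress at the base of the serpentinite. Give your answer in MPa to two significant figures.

unconsolidated mud: 1960 kg/m³ × 1.796 m/s² × 920 m = 3.239×10^6 Pa = 3.239 MPa
chalk: 2090 kg/m³ × 1.796 m/s² × 1040 m = 3.904×10^6 Pa = 3.904 MPa
serpentinite: 2540 kg/m³ × 1.796 m/s² × 6920 m = 3.157×10^7 Pa = 31.57 MPa
Total = 3.239 + 3.904 + 31.57 = 38.710 MPa

39 MPa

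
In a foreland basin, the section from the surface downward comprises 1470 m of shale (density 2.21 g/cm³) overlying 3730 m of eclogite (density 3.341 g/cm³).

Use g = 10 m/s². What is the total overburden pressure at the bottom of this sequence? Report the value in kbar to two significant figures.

1.6 kbar

shale: 2210 kg/m³ × 10 m/s² × 1470 m = 3.249×10^7 Pa = 0.3249 kbar
eclogite: 3341 kg/m³ × 10 m/s² × 3730 m = 1.246×10^8 Pa = 1.246 kbar
Total = 0.3249 + 1.246 = 1.5711 kbar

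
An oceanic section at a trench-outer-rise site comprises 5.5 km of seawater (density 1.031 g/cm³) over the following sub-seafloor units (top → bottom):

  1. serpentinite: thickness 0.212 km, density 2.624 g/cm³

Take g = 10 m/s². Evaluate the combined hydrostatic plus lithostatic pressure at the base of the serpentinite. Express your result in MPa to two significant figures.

seawater: 1031 kg/m³ × 10 m/s² × 5500 m = 5.670×10^7 Pa = 56.70 MPa
serpentinite: 2624 kg/m³ × 10 m/s² × 212 m = 5.563×10^6 Pa = 5.563 MPa
Total = 56.70 + 5.563 = 62.268 MPa

62 MPa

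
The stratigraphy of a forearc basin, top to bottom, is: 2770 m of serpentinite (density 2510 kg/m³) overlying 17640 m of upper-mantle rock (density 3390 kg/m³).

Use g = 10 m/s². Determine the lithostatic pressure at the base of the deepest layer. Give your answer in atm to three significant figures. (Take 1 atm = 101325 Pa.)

6590 atm

serpentinite: 2510 kg/m³ × 10 m/s² × 2770 m = 6.953×10^7 Pa = 686.2 atm
upper-mantle rock: 3390 kg/m³ × 10 m/s² × 17640 m = 5.980×10^8 Pa = 5902 atm
Total = 686.2 + 5902 = 6587.9 atm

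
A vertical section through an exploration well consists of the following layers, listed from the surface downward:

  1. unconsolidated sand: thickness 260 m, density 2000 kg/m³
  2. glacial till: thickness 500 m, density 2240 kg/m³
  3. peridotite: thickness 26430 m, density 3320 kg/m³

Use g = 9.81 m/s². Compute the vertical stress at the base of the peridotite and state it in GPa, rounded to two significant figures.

0.88 GPa

unconsolidated sand: 2000 kg/m³ × 9.81 m/s² × 260 m = 5.101×10^6 Pa = 5.101×10^-3 GPa
glacial till: 2240 kg/m³ × 9.81 m/s² × 500 m = 1.099×10^7 Pa = 0.01099 GPa
peridotite: 3320 kg/m³ × 9.81 m/s² × 26430 m = 8.608×10^8 Pa = 0.8608 GPa
Total = 5.101×10^-3 + 0.01099 + 0.8608 = 0.87689 GPa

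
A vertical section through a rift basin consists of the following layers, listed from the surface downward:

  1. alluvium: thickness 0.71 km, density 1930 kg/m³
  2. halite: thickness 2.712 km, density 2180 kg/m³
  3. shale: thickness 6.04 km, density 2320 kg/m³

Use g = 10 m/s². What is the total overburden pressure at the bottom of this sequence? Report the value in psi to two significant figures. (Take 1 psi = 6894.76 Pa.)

31000 psi

alluvium: 1930 kg/m³ × 10 m/s² × 710 m = 1.370×10^7 Pa = 1987 psi
halite: 2180 kg/m³ × 10 m/s² × 2712 m = 5.912×10^7 Pa = 8575 psi
shale: 2320 kg/m³ × 10 m/s² × 6040 m = 1.401×10^8 Pa = 20324 psi
Total = 1987 + 8575 + 20324 = 30886 psi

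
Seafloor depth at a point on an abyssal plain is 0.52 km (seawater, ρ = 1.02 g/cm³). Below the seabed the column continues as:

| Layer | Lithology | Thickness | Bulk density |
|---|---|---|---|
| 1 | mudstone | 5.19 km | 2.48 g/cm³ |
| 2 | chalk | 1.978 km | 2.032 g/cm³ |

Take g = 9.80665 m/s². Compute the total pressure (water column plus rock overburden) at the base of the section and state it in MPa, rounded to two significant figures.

seawater: 1020 kg/m³ × 9.80665 m/s² × 520 m = 5.201×10^6 Pa = 5.201 MPa
mudstone: 2480 kg/m³ × 9.80665 m/s² × 5190 m = 1.262×10^8 Pa = 126.2 MPa
chalk: 2032 kg/m³ × 9.80665 m/s² × 1978 m = 3.942×10^7 Pa = 39.42 MPa
Total = 5.201 + 126.2 + 39.42 = 170.84 MPa

170 MPa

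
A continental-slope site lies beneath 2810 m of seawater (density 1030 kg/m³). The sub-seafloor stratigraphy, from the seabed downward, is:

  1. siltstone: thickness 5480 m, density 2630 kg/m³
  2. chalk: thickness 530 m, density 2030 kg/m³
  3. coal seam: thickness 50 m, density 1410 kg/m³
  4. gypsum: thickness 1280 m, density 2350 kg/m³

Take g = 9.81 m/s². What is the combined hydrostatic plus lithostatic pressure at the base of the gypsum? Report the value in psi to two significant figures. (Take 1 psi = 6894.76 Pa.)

31000 psi

seawater: 1030 kg/m³ × 9.81 m/s² × 2810 m = 2.839×10^7 Pa = 4118 psi
siltstone: 2630 kg/m³ × 9.81 m/s² × 5480 m = 1.414×10^8 Pa = 20506 psi
chalk: 2030 kg/m³ × 9.81 m/s² × 530 m = 1.055×10^7 Pa = 1531 psi
coal seam: 1410 kg/m³ × 9.81 m/s² × 50 m = 6.916×10^5 Pa = 100.3 psi
gypsum: 2350 kg/m³ × 9.81 m/s² × 1280 m = 2.951×10^7 Pa = 4280 psi
Total = 4118 + 20506 + 1531 + 100.3 + 4280 = 30535 psi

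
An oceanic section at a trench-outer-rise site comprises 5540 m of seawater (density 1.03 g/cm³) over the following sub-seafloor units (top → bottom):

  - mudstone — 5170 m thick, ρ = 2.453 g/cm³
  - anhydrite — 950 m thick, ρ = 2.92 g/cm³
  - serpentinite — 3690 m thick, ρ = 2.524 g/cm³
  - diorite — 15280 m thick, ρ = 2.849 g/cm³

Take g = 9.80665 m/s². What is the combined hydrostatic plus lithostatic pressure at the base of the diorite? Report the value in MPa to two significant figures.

730 MPa

seawater: 1030 kg/m³ × 9.80665 m/s² × 5540 m = 5.596×10^7 Pa = 55.96 MPa
mudstone: 2453 kg/m³ × 9.80665 m/s² × 5170 m = 1.244×10^8 Pa = 124.4 MPa
anhydrite: 2920 kg/m³ × 9.80665 m/s² × 950 m = 2.720×10^7 Pa = 27.20 MPa
serpentinite: 2524 kg/m³ × 9.80665 m/s² × 3690 m = 9.133×10^7 Pa = 91.33 MPa
diorite: 2849 kg/m³ × 9.80665 m/s² × 15280 m = 4.269×10^8 Pa = 426.9 MPa
Total = 55.96 + 124.4 + 27.20 + 91.33 + 426.9 = 725.78 MPa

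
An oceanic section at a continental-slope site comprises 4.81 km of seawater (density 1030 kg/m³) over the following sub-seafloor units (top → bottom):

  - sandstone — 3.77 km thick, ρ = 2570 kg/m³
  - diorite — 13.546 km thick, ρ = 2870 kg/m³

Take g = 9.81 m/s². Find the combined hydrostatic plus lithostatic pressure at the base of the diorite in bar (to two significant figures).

seawater: 1030 kg/m³ × 9.81 m/s² × 4810 m = 4.860×10^7 Pa = 486.0 bar
sandstone: 2570 kg/m³ × 9.81 m/s² × 3770 m = 9.505×10^7 Pa = 950.5 bar
diorite: 2870 kg/m³ × 9.81 m/s² × 13546 m = 3.814×10^8 Pa = 3814 bar
Total = 486.0 + 950.5 + 3814 = 5250.3 bar

5300 bar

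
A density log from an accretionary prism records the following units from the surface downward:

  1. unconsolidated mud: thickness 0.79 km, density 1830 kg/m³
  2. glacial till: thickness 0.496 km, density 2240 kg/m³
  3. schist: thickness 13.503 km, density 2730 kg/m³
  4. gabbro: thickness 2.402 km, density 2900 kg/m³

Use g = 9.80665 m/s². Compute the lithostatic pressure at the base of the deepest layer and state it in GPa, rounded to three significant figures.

unconsolidated mud: 1830 kg/m³ × 9.80665 m/s² × 790 m = 1.418×10^7 Pa = 0.01418 GPa
glacial till: 2240 kg/m³ × 9.80665 m/s² × 496 m = 1.090×10^7 Pa = 0.01090 GPa
schist: 2730 kg/m³ × 9.80665 m/s² × 13503 m = 3.615×10^8 Pa = 0.3615 GPa
gabbro: 2900 kg/m³ × 9.80665 m/s² × 2402 m = 6.831×10^7 Pa = 0.06831 GPa
Total = 0.01418 + 0.01090 + 0.3615 + 0.06831 = 0.45489 GPa

0.455 GPa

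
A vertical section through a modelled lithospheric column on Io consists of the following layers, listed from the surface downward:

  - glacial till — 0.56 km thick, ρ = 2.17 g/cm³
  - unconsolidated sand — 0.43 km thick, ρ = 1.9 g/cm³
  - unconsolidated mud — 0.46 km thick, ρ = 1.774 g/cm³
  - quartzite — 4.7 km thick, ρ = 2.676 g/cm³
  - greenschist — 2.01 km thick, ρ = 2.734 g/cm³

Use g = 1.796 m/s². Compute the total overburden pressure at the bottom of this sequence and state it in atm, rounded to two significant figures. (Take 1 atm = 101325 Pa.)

glacial till: 2170 kg/m³ × 1.796 m/s² × 560 m = 2.182×10^6 Pa = 21.54 atm
unconsolidated sand: 1900 kg/m³ × 1.796 m/s² × 430 m = 1.467×10^6 Pa = 14.48 atm
unconsolidated mud: 1774 kg/m³ × 1.796 m/s² × 460 m = 1.466×10^6 Pa = 14.46 atm
quartzite: 2676 kg/m³ × 1.796 m/s² × 4700 m = 2.259×10^7 Pa = 222.9 atm
greenschist: 2734 kg/m³ × 1.796 m/s² × 2010 m = 9.870×10^6 Pa = 97.41 atm
Total = 21.54 + 14.48 + 14.46 + 222.9 + 97.41 = 370.82 atm

370 atm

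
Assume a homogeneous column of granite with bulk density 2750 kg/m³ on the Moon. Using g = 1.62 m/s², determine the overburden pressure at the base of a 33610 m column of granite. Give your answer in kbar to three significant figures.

granite: 2750 kg/m³ × 1.62 m/s² × 33610 m = 1.497×10^8 Pa = 1.497 kbar

1.50 kbar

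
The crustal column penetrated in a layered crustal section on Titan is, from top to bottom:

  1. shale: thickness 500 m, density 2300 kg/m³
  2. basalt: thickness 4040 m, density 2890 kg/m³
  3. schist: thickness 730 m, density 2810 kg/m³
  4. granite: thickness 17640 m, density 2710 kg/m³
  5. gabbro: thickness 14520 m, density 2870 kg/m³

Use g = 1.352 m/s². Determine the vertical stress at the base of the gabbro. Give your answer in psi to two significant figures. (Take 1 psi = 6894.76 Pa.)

shale: 2300 kg/m³ × 1.352 m/s² × 500 m = 1.555×10^6 Pa = 225.5 psi
basalt: 2890 kg/m³ × 1.352 m/s² × 4040 m = 1.579×10^7 Pa = 2289 psi
schist: 2810 kg/m³ × 1.352 m/s² × 730 m = 2.773×10^6 Pa = 402.2 psi
granite: 2710 kg/m³ × 1.352 m/s² × 17640 m = 6.463×10^7 Pa = 9374 psi
gabbro: 2870 kg/m³ × 1.352 m/s² × 14520 m = 5.634×10^7 Pa = 8172 psi
Total = 225.5 + 2289 + 402.2 + 9374 + 8172 = 20463 psi

20000 psi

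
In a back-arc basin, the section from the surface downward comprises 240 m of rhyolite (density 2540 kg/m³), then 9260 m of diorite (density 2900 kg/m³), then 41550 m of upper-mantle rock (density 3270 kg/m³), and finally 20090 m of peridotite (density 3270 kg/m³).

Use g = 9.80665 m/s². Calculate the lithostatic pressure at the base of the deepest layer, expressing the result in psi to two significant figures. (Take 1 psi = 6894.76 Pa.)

rhyolite: 2540 kg/m³ × 9.80665 m/s² × 240 m = 5.978×10^6 Pa = 867.1 psi
diorite: 2900 kg/m³ × 9.80665 m/s² × 9260 m = 2.633×10^8 Pa = 38195 psi
upper-mantle rock: 3270 kg/m³ × 9.80665 m/s² × 41550 m = 1.332×10^9 Pa = 1.933×10^5 psi
peridotite: 3270 kg/m³ × 9.80665 m/s² × 20090 m = 6.442×10^8 Pa = 93439 psi
Total = 867.1 + 38195 + 1.933×10^5 + 93439 = 3.2575×10^5 psi

330000 psi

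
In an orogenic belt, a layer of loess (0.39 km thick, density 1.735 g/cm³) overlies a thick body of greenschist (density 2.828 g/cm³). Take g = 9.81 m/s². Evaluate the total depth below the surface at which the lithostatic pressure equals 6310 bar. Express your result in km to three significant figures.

22.9 km

Pressure at base of upper layers: 1735×9.81×390 = 6.638×10^6 Pa = 66.38 bar
Remaining pressure to be supplied by greenschist: 6.310×10^8 − 6.638×10^6 = 6.244×10^8 Pa
Additional depth in greenschist = 6.244×10^8 Pa / (2828 kg/m³ × 9.81 m/s²) = 22505 m
Total depth = 390 m + 22505 m = 22895 m
= 22.895 km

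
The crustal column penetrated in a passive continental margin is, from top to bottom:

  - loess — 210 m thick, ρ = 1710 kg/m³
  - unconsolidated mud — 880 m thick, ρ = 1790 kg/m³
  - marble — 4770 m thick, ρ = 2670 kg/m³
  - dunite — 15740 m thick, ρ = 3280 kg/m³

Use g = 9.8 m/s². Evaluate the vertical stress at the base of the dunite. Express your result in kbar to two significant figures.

6.5 kbar

loess: 1710 kg/m³ × 9.8 m/s² × 210 m = 3.519×10^6 Pa = 0.03519 kbar
unconsolidated mud: 1790 kg/m³ × 9.8 m/s² × 880 m = 1.544×10^7 Pa = 0.1544 kbar
marble: 2670 kg/m³ × 9.8 m/s² × 4770 m = 1.248×10^8 Pa = 1.248 kbar
dunite: 3280 kg/m³ × 9.8 m/s² × 15740 m = 5.059×10^8 Pa = 5.059 kbar
Total = 0.03519 + 0.1544 + 1.248 + 5.059 = 6.4971 kbar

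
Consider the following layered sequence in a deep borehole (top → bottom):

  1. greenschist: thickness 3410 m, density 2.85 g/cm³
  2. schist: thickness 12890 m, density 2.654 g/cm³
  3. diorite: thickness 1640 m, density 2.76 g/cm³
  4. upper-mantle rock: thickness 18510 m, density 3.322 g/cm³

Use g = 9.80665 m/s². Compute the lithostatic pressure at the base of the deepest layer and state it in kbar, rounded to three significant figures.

10.8 kbar

greenschist: 2850 kg/m³ × 9.80665 m/s² × 3410 m = 9.531×10^7 Pa = 0.9531 kbar
schist: 2654 kg/m³ × 9.80665 m/s² × 12890 m = 3.355×10^8 Pa = 3.355 kbar
diorite: 2760 kg/m³ × 9.80665 m/s² × 1640 m = 4.439×10^7 Pa = 0.4439 kbar
upper-mantle rock: 3322 kg/m³ × 9.80665 m/s² × 18510 m = 6.030×10^8 Pa = 6.030 kbar
Total = 0.9531 + 3.355 + 0.4439 + 6.030 = 10.782 kbar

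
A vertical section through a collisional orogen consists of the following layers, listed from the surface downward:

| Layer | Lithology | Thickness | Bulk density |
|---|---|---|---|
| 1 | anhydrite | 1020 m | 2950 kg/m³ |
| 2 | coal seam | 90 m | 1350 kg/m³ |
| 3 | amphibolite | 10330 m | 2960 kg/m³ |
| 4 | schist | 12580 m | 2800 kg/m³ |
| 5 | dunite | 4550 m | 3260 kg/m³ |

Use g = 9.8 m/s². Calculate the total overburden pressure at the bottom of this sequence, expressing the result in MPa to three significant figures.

anhydrite: 2950 kg/m³ × 9.8 m/s² × 1020 m = 2.949×10^7 Pa = 29.49 MPa
coal seam: 1350 kg/m³ × 9.8 m/s² × 90 m = 1.191×10^6 Pa = 1.191 MPa
amphibolite: 2960 kg/m³ × 9.8 m/s² × 10330 m = 2.997×10^8 Pa = 299.7 MPa
schist: 2800 kg/m³ × 9.8 m/s² × 12580 m = 3.452×10^8 Pa = 345.2 MPa
dunite: 3260 kg/m³ × 9.8 m/s² × 4550 m = 1.454×10^8 Pa = 145.4 MPa
Total = 29.49 + 1.191 + 299.7 + 345.2 + 145.4 = 820.89 MPa

821 MPa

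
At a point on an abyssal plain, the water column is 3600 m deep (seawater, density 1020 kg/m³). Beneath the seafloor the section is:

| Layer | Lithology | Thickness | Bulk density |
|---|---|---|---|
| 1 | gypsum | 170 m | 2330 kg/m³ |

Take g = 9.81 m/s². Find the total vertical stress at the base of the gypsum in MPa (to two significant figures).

seawater: 1020 kg/m³ × 9.81 m/s² × 3600 m = 3.602×10^7 Pa = 36.02 MPa
gypsum: 2330 kg/m³ × 9.81 m/s² × 170 m = 3.886×10^6 Pa = 3.886 MPa
Total = 36.02 + 3.886 = 39.908 MPa

40 MPa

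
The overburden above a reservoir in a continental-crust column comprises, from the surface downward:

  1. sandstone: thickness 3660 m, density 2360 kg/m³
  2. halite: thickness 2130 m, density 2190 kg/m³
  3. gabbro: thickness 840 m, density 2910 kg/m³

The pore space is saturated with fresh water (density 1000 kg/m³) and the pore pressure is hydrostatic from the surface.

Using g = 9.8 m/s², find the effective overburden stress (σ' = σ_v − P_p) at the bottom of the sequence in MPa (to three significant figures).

Overburden (lithostatic) stress σ_v:
sandstone: 2360 kg/m³ × 9.8 m/s² × 3660 m = 8.465×10^7 Pa = 84.65 MPa
halite: 2190 kg/m³ × 9.8 m/s² × 2130 m = 4.571×10^7 Pa = 45.71 MPa
gabbro: 2910 kg/m³ × 9.8 m/s² × 840 m = 2.396×10^7 Pa = 23.96 MPa
Total = 84.65 + 45.71 + 23.96 = 154.32 MPa
Pore pressure P_p = 1000 kg/m³ × 9.8 m/s² × 6630 m = 6.497×10^7 Pa = 64.97 MPa
Effective stress σ' = σ_v − P_p = 154.3 − 64.97 = 89.344 MPa

89.3 MPa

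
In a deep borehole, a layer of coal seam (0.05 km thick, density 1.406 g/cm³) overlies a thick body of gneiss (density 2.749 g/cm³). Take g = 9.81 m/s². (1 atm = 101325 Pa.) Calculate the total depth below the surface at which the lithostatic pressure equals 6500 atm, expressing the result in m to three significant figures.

Pressure at base of upper layers: 1406×9.81×50 = 6.896×10^5 Pa = 6.806 atm
Remaining pressure to be supplied by gneiss: 6.586×10^8 − 6.896×10^5 = 6.579×10^8 Pa
Additional depth in gneiss = 6.579×10^8 Pa / (2749 kg/m³ × 9.81 m/s²) = 24397 m
Total depth = 50 m + 24397 m = 24447 m

24400 m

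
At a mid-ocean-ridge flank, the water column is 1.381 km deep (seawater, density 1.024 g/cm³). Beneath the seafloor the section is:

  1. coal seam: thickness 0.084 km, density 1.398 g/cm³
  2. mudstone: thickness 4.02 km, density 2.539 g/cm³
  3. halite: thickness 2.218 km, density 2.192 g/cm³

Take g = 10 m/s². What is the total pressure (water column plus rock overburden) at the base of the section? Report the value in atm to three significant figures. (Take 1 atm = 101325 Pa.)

1640 atm

seawater: 1024 kg/m³ × 10 m/s² × 1381 m = 1.414×10^7 Pa = 139.6 atm
coal seam: 1398 kg/m³ × 10 m/s² × 84 m = 1.174×10^6 Pa = 11.59 atm
mudstone: 2539 kg/m³ × 10 m/s² × 4020 m = 1.021×10^8 Pa = 1007 atm
halite: 2192 kg/m³ × 10 m/s² × 2218 m = 4.862×10^7 Pa = 479.8 atm
Total = 139.6 + 11.59 + 1007 + 479.8 = 1638.3 atm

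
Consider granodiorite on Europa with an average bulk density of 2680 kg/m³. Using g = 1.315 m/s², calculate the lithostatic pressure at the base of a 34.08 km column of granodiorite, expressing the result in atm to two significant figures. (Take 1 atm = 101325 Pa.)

granodiorite: 2680 kg/m³ × 1.315 m/s² × 34080 m = 1.201×10^8 Pa = 1185 atm

1200 atm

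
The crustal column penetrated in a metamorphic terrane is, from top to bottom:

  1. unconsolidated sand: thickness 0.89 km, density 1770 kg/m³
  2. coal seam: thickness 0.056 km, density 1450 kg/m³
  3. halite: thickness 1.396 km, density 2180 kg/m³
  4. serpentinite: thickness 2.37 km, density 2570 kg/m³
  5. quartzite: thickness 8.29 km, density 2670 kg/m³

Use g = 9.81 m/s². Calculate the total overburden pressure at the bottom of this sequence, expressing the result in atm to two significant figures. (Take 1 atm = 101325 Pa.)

3200 atm

unconsolidated sand: 1770 kg/m³ × 9.81 m/s² × 890 m = 1.545×10^7 Pa = 152.5 atm
coal seam: 1450 kg/m³ × 9.81 m/s² × 56 m = 7.966×10^5 Pa = 7.862 atm
halite: 2180 kg/m³ × 9.81 m/s² × 1396 m = 2.985×10^7 Pa = 294.6 atm
serpentinite: 2570 kg/m³ × 9.81 m/s² × 2370 m = 5.975×10^7 Pa = 589.7 atm
quartzite: 2670 kg/m³ × 9.81 m/s² × 8290 m = 2.171×10^8 Pa = 2143 atm
Total = 152.5 + 7.862 + 294.6 + 589.7 + 2143 = 3187.7 atm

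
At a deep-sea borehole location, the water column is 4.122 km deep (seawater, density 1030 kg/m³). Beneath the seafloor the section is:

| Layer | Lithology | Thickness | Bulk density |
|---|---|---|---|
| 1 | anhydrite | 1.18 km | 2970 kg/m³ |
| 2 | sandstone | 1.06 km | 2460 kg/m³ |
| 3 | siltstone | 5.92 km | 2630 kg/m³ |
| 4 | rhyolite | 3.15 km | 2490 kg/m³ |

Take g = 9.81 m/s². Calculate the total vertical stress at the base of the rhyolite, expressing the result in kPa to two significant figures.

seawater: 1030 kg/m³ × 9.81 m/s² × 4122 m = 4.165×10^7 Pa = 41650 kPa
anhydrite: 2970 kg/m³ × 9.81 m/s² × 1180 m = 3.438×10^7 Pa = 34380 kPa
sandstone: 2460 kg/m³ × 9.81 m/s² × 1060 m = 2.558×10^7 Pa = 25581 kPa
siltstone: 2630 kg/m³ × 9.81 m/s² × 5920 m = 1.527×10^8 Pa = 1.527×10^5 kPa
rhyolite: 2490 kg/m³ × 9.81 m/s² × 3150 m = 7.694×10^7 Pa = 76945 kPa
Total = 41650 + 34380 + 25581 + 1.527×10^5 + 76945 = 3.3129×10^5 kPa

330000 kPa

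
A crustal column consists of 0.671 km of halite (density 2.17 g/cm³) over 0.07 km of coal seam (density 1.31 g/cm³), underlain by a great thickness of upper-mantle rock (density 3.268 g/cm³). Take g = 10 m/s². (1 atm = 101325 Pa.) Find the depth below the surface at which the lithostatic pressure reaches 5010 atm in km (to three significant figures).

15.8 km

Pressure at base of upper layers: 2170×10×671 + 1310×10×70 = 1.548×10^7 Pa = 152.8 atm
Remaining pressure to be supplied by upper-mantle rock: 5.076×10^8 − 1.548×10^7 = 4.922×10^8 Pa
Additional depth in upper-mantle rock = 4.922×10^8 Pa / (3268 kg/m³ × 10 m/s²) = 15060 m
Total depth = 741 m + 15060 m = 15801 m
= 15.801 km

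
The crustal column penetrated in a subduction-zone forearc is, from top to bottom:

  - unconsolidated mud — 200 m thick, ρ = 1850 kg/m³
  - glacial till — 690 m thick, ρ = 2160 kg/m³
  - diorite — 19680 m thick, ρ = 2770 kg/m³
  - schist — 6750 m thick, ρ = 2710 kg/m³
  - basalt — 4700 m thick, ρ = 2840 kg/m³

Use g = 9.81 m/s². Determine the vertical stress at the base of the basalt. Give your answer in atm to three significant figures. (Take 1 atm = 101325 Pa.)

unconsolidated mud: 1850 kg/m³ × 9.81 m/s² × 200 m = 3.630×10^6 Pa = 35.82 atm
glacial till: 2160 kg/m³ × 9.81 m/s² × 690 m = 1.462×10^7 Pa = 144.3 atm
diorite: 2770 kg/m³ × 9.81 m/s² × 19680 m = 5.348×10^8 Pa = 5278 atm
schist: 2710 kg/m³ × 9.81 m/s² × 6750 m = 1.794×10^8 Pa = 1771 atm
basalt: 2840 kg/m³ × 9.81 m/s² × 4700 m = 1.309×10^8 Pa = 1292 atm
Total = 35.82 + 144.3 + 5278 + 1771 + 1292 = 8521.3 atm

8520 atm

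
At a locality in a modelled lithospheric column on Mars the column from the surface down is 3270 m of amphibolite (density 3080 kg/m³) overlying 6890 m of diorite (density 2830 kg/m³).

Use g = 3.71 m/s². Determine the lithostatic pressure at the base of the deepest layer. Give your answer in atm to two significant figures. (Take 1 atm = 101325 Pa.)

1100 atm

amphibolite: 3080 kg/m³ × 3.71 m/s² × 3270 m = 3.737×10^7 Pa = 368.8 atm
diorite: 2830 kg/m³ × 3.71 m/s² × 6890 m = 7.234×10^7 Pa = 713.9 atm
Total = 368.8 + 713.9 = 1082.7 atm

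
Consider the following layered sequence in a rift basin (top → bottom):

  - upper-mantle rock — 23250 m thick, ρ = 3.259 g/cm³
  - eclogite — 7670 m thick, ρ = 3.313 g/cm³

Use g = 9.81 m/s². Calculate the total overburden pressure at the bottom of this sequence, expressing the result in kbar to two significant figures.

upper-mantle rock: 3259 kg/m³ × 9.81 m/s² × 23250 m = 7.433×10^8 Pa = 7.433 kbar
eclogite: 3313 kg/m³ × 9.81 m/s² × 7670 m = 2.493×10^8 Pa = 2.493 kbar
Total = 7.433 + 2.493 = 9.9260 kbar

9.9 kbar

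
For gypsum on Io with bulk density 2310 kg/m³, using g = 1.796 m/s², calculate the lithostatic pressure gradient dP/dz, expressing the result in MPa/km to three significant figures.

dP/dz = ρg = 2310 kg/m³ × 1.796 m/s² = 4148.8 Pa/m
= 4148.8 Pa/m × (1 MPa/km / 1000.0 Pa/m) = 4.1488 MPa/km

4.15 MPa/km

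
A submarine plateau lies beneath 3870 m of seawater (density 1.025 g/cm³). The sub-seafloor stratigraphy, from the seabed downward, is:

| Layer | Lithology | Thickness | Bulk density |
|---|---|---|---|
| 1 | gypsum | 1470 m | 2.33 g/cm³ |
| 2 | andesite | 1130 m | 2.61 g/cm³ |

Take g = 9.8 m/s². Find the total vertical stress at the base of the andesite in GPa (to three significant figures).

seawater: 1025 kg/m³ × 9.8 m/s² × 3870 m = 3.887×10^7 Pa = 0.03887 GPa
gypsum: 2330 kg/m³ × 9.8 m/s² × 1470 m = 3.357×10^7 Pa = 0.03357 GPa
andesite: 2610 kg/m³ × 9.8 m/s² × 1130 m = 2.890×10^7 Pa = 0.02890 GPa
Total = 0.03887 + 0.03357 + 0.02890 = 0.10134 GPa

0.101 GPa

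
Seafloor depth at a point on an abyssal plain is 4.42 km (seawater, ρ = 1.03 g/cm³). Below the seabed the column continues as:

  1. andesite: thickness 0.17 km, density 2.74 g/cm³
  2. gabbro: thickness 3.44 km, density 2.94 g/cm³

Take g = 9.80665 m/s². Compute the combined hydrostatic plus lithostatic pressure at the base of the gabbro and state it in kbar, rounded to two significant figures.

seawater: 1030 kg/m³ × 9.80665 m/s² × 4420 m = 4.465×10^7 Pa = 0.4465 kbar
andesite: 2740 kg/m³ × 9.80665 m/s² × 170 m = 4.568×10^6 Pa = 0.04568 kbar
gabbro: 2940 kg/m³ × 9.80665 m/s² × 3440 m = 9.918×10^7 Pa = 0.9918 kbar
Total = 0.4465 + 0.04568 + 0.9918 = 1.4839 kbar

1.5 kbar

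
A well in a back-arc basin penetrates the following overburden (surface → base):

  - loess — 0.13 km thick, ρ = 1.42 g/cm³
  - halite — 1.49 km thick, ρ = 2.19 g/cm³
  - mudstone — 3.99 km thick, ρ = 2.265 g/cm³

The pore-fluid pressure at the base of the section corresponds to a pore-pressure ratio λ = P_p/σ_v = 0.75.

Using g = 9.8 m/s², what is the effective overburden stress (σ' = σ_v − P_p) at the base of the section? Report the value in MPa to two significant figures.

Overburden (lithostatic) stress σ_v:
loess: 1420 kg/m³ × 9.8 m/s² × 130 m = 1.809×10^6 Pa = 1.809 MPa
halite: 2190 kg/m³ × 9.8 m/s² × 1490 m = 3.198×10^7 Pa = 31.98 MPa
mudstone: 2265 kg/m³ × 9.8 m/s² × 3990 m = 8.857×10^7 Pa = 88.57 MPa
Total = 1.809 + 31.98 + 88.57 = 122.35 MPa
Pore pressure P_p = λ·σ_v = 0.75 × 122.4 MPa = 91.77 MPa
Effective stress σ' = σ_v − P_p = 122.4 − 91.77 = 30.588 MPa

31 MPa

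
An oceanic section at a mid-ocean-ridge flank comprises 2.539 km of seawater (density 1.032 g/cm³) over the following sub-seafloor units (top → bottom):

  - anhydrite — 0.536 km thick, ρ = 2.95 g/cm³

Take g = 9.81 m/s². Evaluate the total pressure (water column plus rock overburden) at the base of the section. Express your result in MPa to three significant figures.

seawater: 1032 kg/m³ × 9.81 m/s² × 2539 m = 2.570×10^7 Pa = 25.70 MPa
anhydrite: 2950 kg/m³ × 9.81 m/s² × 536 m = 1.551×10^7 Pa = 15.51 MPa
Total = 25.70 + 15.51 = 41.216 MPa

41.2 MPa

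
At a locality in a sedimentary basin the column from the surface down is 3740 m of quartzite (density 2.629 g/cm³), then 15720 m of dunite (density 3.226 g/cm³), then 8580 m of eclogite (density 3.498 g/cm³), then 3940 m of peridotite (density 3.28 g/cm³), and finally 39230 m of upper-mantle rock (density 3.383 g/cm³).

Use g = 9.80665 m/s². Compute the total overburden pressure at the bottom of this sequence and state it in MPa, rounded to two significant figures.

2300 MPa

quartzite: 2629 kg/m³ × 9.80665 m/s² × 3740 m = 9.642×10^7 Pa = 96.42 MPa
dunite: 3226 kg/m³ × 9.80665 m/s² × 15720 m = 4.973×10^8 Pa = 497.3 MPa
eclogite: 3498 kg/m³ × 9.80665 m/s² × 8580 m = 2.943×10^8 Pa = 294.3 MPa
peridotite: 3280 kg/m³ × 9.80665 m/s² × 3940 m = 1.267×10^8 Pa = 126.7 MPa
upper-mantle rock: 3383 kg/m³ × 9.80665 m/s² × 39230 m = 1.301×10^9 Pa = 1301 MPa
Total = 96.42 + 497.3 + 294.3 + 126.7 + 1301 = 2316.3 MPa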